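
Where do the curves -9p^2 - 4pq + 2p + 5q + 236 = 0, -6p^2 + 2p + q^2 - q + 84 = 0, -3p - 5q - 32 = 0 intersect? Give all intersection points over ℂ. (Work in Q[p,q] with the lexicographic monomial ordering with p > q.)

Compute a lex Gröbner basis by Buchberger's algorithm.
f_1 = -9p^2 - 4pq + 2p + 5q + 236, LT = p^2.
f_2 = -6p^2 + 2p + q^2 - q + 84, LT = p^2.
f_3 = -3p - 5q - 32, LT = p.

S(f_1,f_2): lcm = p^2. S = 4/9pq + 1/9p + 1/6q^2 - 13/18q - 110/9.
  leading term pq: subtract (-4/27q)·f_3 from 4/9pq + 1/9p + 1/6q^2 - 13/18q - 110/9 → 1/9p - 31/54q^2 - 295/54q - 110/9
  leading term p: subtract (-1/27)·f_3 from 1/9p - 31/54q^2 - 295/54q - 110/9 → -31/54q^2 - 305/54q - 362/27
  leading term q^2: no divisor's leading term divides it; move -31/54q^2 to the remainder.
  leading term q: no divisor's leading term divides it; move -305/54q to the remainder.
  leading term 1: no divisor's leading term divides it; move -362/27 to the remainder.
  remainder -31/54q^2 - 305/54q - 362/27 ≠ 0; add h_4 = -31/54q^2 - 305/54q - 362/27 to the basis.

S(f_1,f_3): lcm = p^2. S = -11/9pq - 98/9p - 5/9q - 236/9.
  leading term pq: subtract (11/27q)·f_3 from -11/9pq - 98/9p - 5/9q - 236/9 → -98/9p + 55/27q^2 + 337/27q - 236/9
  leading term p: subtract (98/27)·f_3 from -98/9p + 55/27q^2 + 337/27q - 236/9 → 55/27q^2 + 827/27q + 2428/27
  leading term q^2: subtract (-110/31)·h_4 from 55/27q^2 + 827/27q + 2428/27 → 2954/279q + 11816/279
  leading term q: no divisor's leading term divides it; move 2954/279q to the remainder.
  leading term 1: no divisor's leading term divides it; move 11816/279 to the remainder.
  remainder 2954/279q + 11816/279 ≠ 0; add h_5 = 2954/279q + 11816/279 to the basis.

S(f_2,f_3): lcm = p^2. S = -5/3pq - 11p - 1/6q^2 + 1/6q - 14.
  leading term pq: subtract (5/9q)·f_3 from -5/3pq - 11p - 1/6q^2 + 1/6q - 14 → -11p + 47/18q^2 + 323/18q - 14
  leading term p: subtract (11/3)·f_3 from -11p + 47/18q^2 + 323/18q - 14 → 47/18q^2 + 653/18q + 310/3
  leading term q^2: subtract (-141/31)·h_4 from 47/18q^2 + 653/18q + 310/3 → 2954/279q + 11816/279
  leading term q: subtract (1)·h_5 from 2954/279q + 11816/279 → 0
  remainder 0.

S(f_1,h_4): leading monomials are coprime, so the S-polynomial reduces to 0 (Buchberger's first criterion).
S(f_2,h_4): leading monomials are coprime, so the S-polynomial reduces to 0 (Buchberger's first criterion).
S(f_3,h_4): leading monomials are coprime, so the S-polynomial reduces to 0 (Buchberger's first criterion).
S(f_1,h_5): leading monomials are coprime, so the S-polynomial reduces to 0 (Buchberger's first criterion).
S(f_2,h_5): leading monomials are coprime, so the S-polynomial reduces to 0 (Buchberger's first criterion).
S(f_3,h_5): leading monomials are coprime, so the S-polynomial reduces to 0 (Buchberger's first criterion).
S(h_4,h_5): lcm = q^2. S = 181/31q + 724/31.
  leading term q: subtract (1629/2954)·h_5 from 181/31q + 724/31 → 0
  remainder 0.

Every S-polynomial of the final basis reduces to 0, so we have a Gröbner basis.
Inter-reduce: drop elements whose leading term is divisible by another's, tail-reduce, and make monic.
Reduced Gröbner basis: {p + 4, q + 4}.

Elimination: the polynomial q + 4 lies in the elimination ideal for q, so q ∈ {-4}. For each such q, the remaining basis elements (now univariate) give the rest of the solution.
  q = -4: the earlier basis element becomes p + 4 = 0, giving p = -4 — point (-4, -4).
Each listed point satisfies every original equation (direct substitution).
A lex Gröbner basis triangularizes the system, enabling back-substitution.

{(-4, -4)}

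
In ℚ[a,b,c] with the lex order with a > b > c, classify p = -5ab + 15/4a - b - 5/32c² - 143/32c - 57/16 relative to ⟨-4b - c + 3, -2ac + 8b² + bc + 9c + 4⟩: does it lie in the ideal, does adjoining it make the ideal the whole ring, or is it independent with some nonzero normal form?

Adjoining -5ab + 15/4a - b - 5/32c² - 143/32c - 57/16 makes the ideal the whole ring: the system is inconsistent.

First compute the reduced Gröbner basis of I by Buchberger's algorithm.
f_1 = -4b - c + 3, LT = b.
f_2 = -2ac + 8b² + bc + 9c + 4, LT = ac.

The S-polynomials (S(f_1,f_2)) all reduce to 0 modulo the current basis, so we have a Gröbner basis.
Inter-reduce: drop elements whose leading term is divisible by another's, tail-reduce, and make monic.
Reduced Gröbner basis: {ac - ⅛c² - 27/8c - 17/4, b + ¼c - ¾}.
Label its elements g_1 = ac - ⅛c² - 27/8c - 17/4, g_2 = b + ¼c - ¾.

Reduce p = -5ab + 15/4a - b - 5/32c² - 143/32c - 57/16 modulo G:
  leading term ab: subtract (-5a)·g_2 from -5ab + 15/4a - b - 5/32c² - 143/32c - 57/16 → 5/4ac - b - 5/32c² - 143/32c - 57/16
  leading term ac: subtract (5/4)·g_1 from 5/4ac - b - 5/32c² - 143/32c - 57/16 → -b - ¼c + 7/4
  leading term b: subtract (-1)·g_2 from -b - ¼c + 7/4 → 1
  leading term 1: no divisor's leading term divides it; move 1 to the remainder.
  normal form = 1.
The normal form is nonzero, so p ∉ I. Since p minus its normal form lies in I, I + (p) = I + (r) where r = 1; decide whether this ideal is the whole ring.
Here r = 1 is a nonzero constant, hence a unit: 1 ∈ I + (p), the Gröbner basis of I + (p) is {1}, and the enlarged system has no common solution — adjoining p is inconsistent.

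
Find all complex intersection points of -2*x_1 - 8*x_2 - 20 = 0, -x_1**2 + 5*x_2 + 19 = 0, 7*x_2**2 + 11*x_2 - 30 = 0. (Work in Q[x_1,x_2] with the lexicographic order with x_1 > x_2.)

{(2, -3)}

Compute a lex Gröbner basis by Buchberger's algorithm.
f_1 = -2*x_1 - 8*x_2 - 20, LT = x_1.
f_2 = -x_1**2 + 5*x_2 + 19, LT = x_1**2.
f_3 = 7*x_2**2 + 11*x_2 - 30, LT = x_2**2.

S(f_1,f_2): lcm = x_1**2. S = 4*x_1*x_2 + 10*x_1 + 5*x_2 + 19.
  reduce S modulo (f_1, f_2, f_3):
  remainder -349/7*x_2 - 1047/7 ≠ 0; add h_4 = -349/7*x_2 - 1047/7 to the basis.

The other S-polynomials (S(f_1,f_3), S(f_2,f_3), S(f_1,h_4), S(f_2,h_4), S(f_3,h_4)) all reduce to 0 modulo the current basis, so we have a Gröbner basis.
Inter-reduce: drop elements whose leading term is divisible by another's, tail-reduce, and make monic.
Reduced Gröbner basis: {x_1 - 2, x_2 + 3}.

The lex basis is triangular: the last element involves only x_2. Solving x_2 + 3 = 0 gives x_2 ∈ {-3}; substituting each value into the earlier elements determines the remaining variables.
  x_2 = -3: the earlier basis element becomes x_1 - 2 = 0, giving x_1 = 2 — point (2, -3).
Zero-dimensionality of the ideal guarantees finitely many solutions over ℂ.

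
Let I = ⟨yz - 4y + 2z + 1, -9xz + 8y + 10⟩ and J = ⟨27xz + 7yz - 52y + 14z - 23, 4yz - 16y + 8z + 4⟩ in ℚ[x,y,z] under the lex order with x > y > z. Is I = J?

Yes, the ideals are equal.

For a fixed monomial order, each ideal has a unique reduced Gröbner basis; comparing bases decides equality.
Buchberger on the first generating set:
f_1 = yz - 4y + 2z + 1, LT = yz.
f_2 = -9xz + 8y + 10, LT = xz.

S(f_1,f_2): lcm = xyz. S = -4xy + 2xz + x + 8/9y² + 10/9y.
  leading term xy: no divisor's leading term divides it; move -4xy to the remainder.
  leading term xz: subtract (-2/9)·f_2 from 2xz + x + 8/9y² + 10/9y → x + 8/9y² + 26/9y + 20/9
  leading term x: no divisor's leading term divides it; move x to the remainder.
  leading term y²: no divisor's leading term divides it; move 8/9y² to the remainder.
  leading term y: no divisor's leading term divides it; move 26/9y to the remainder.
  leading term 1: no divisor's leading term divides it; move 20/9 to the remainder.
  remainder -4xy + x + 8/9y² + 26/9y + 20/9 ≠ 0; add g_3 = -4xy + x + 8/9y² + 26/9y + 20/9 to the basis.

The other S-polynomials (S(f_1,g_3), S(f_2,g_3)) all reduce to 0 modulo the current basis, so we have a Gröbner basis.
Inter-reduce: drop elements whose leading term is divisible by another's, tail-reduce, and make monic.
Reduced Gröbner basis: {xy - ¼x - 2/9y² - 13/18y - 5/9, xz - 8/9y - 10/9, yz - 4y + 2z + 1}.

Buchberger on the second generating set:
h_1 = 27xz + 7yz - 52y + 14z - 23, LT = xz.
h_2 = 4yz - 16y + 8z + 4, LT = yz.

S(h_1,h_2): lcm = xyz. S = 4xy - 2xz - x + 7/27y²z - 52/27y² + 14/27yz - 23/27y.
  leading term xy: no divisor's leading term divides it; move 4xy to the remainder.
  leading term xz: subtract (-2/27)·h_1 from -2xz - x + 7/27y²z - 52/27y² + 14/27yz - 23/27y → -x + 7/27y²z - 52/27y² + 28/27yz - 127/27y + 28/27z - 46/27
  leading term x: no divisor's leading term divides it; move -x to the remainder.
  leading term y²z: subtract (7/108y)·h_2 from 7/27y²z - 52/27y² + 28/27yz - 127/27y + 28/27z - 46/27 → -8/9y² + 14/27yz - 134/27y + 28/27z - 46/27
  leading term y²: no divisor's leading term divides it; move -8/9y² to the remainder.
  leading term yz: subtract (7/54)·h_2 from 14/27yz - 134/27y + 28/27z - 46/27 → -26/9y - 20/9
  leading term y: no divisor's leading term divides it; move -26/9y to the remainder.
  leading term 1: no divisor's leading term divides it; move -20/9 to the remainder.
  remainder 4xy - x - 8/9y² - 26/9y - 20/9 ≠ 0; add k_3 = 4xy - x - 8/9y² - 26/9y - 20/9 to the basis.

The other S-polynomials (S(h_1,k_3), S(h_2,k_3)) all reduce to 0 modulo the current basis, so we have a Gröbner basis.
Inter-reduce: drop elements whose leading term is divisible by another's, tail-reduce, and make monic.
Reduced Gröbner basis: {xy - ¼x - 2/9y² - 13/18y - 5/9, xz - 8/9y - 10/9, yz - 4y + 2z + 1}.

Same reduced basis, so the two generating sets span the same ideal.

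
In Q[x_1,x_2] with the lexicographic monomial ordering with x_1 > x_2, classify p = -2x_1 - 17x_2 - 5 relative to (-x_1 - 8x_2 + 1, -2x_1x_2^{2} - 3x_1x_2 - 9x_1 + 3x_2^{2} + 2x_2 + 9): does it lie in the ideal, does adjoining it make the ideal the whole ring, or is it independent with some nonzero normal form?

First compute the reduced Gröbner basis of I by Buchberger's algorithm.
f_1 = -x_1 - 8x_2 + 1, LT = x_1.
f_2 = -2x_1x_2^{2} - 3x_1x_2 - 9x_1 + 3x_2^{2} + 2x_2 + 9, LT = x_1x_2^{2}.

S(f_1,f_2): lcm = x_1x_2^{2}. S = -\tfrac{3}{2}x_1x_2 - \tfrac{9}{2}x_1 + 8x_2^{3} + \tfrac{1}{2}x_2^{2} + x_2 + \tfrac{9}{2}.
  reduce S modulo (f_1, f_2):
  remainder 8x_2^{3} + \tfrac{25}{2}x_2^{2} + \tfrac{71}{2}x_2 ≠ 0; add h_3 = 8x_2^{3} + \tfrac{25}{2}x_2^{2} + \tfrac{71}{2}x_2 to the basis.

The other S-polynomials (S(f_1,h_3), S(f_2,h_3)) all reduce to 0 modulo the current basis, so we have a Gröbner basis.
Inter-reduce: drop elements whose leading term is divisible by another's, tail-reduce, and make monic.
Reduced Gröbner basis: {x_1 + 8x_2 - 1, x_2^{3} + \tfrac{25}{16}x_2^{2} + \tfrac{71}{16}x_2}.
Label its elements g_1 = x_1 + 8x_2 - 1, g_2 = x_2^{3} + \tfrac{25}{16}x_2^{2} + \tfrac{71}{16}x_2.

Reduce p = -2x_1 - 17x_2 - 5 modulo G:
  leading term x_1: subtract (-2)·g_1 from -2x_1 - 17x_2 - 5 → -x_2 - 7
  leading term x_2: no divisor's leading term divides it; move -x_2 to the remainder.
  leading term 1: no divisor's leading term divides it; move -7 to the remainder.
  normal form = -x_2 - 7.
The normal form is nonzero, so p ∉ I. Since p minus its normal form lies in I, I + (p) = I + (r) where r = -x_2 - 7; decide whether this ideal is the whole ring.
Run Buchberger on G together with r (pairs among the g_i already reduce to 0 since G is a Gröbner basis):
g_1 = x_1 + 8x_2 - 1, LT = x_1.
g_2 = x_2^{3} + \tfrac{25}{16}x_2^{2} + \tfrac{71}{16}x_2, LT = x_2^{3}.
r = -x_2 - 7, LT = x_2.

S(g_2,r): lcm = x_2^{3}. S = -\tfrac{87}{16}x_2^{2} + \tfrac{71}{16}x_2.
  reduce S modulo (g_1, g_2, r):
  remainder -\tfrac{595}{2} ≠ 0; add m_4 = -\tfrac{595}{2} to the basis.

The other S-polynomials (S(g_1,g_2), S(g_1,r), S(g_1,m_4), S(g_2,m_4), S(r,m_4)) all reduce to 0 modulo the current basis, so we have a Gröbner basis.
Inter-reduce: drop elements whose leading term is divisible by another's, tail-reduce, and make monic.
Reduced Gröbner basis: {1}.
The reduced Gröbner basis of I + (p) is {1}: the ideal is the whole ring, so the enlarged system has no common solution — adjoining p is inconsistent.

Ideal membership is decidable via reduction modulo a Gröbner basis.

Adjoining -2x_1 - 17x_2 - 5 makes the ideal the whole ring: the system is inconsistent.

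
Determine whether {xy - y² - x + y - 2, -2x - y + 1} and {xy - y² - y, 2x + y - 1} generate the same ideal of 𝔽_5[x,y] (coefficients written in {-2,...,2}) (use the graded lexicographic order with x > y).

Yes, the ideals are equal.

Two ideals are equal iff their reduced Gröbner bases coincide (the reduced basis is unique for a fixed ordering).
Buchberger on the first generating set:
f_1 = xy - y² - x + y - 2, LT = xy.
f_2 = -2x - y + 1, LT = x.

S(f_1,f_2): lcm = xy. S = y² - x - y - 2.
  leading term y²: no divisor's leading term divides it; move y² to the remainder.
  leading term x: subtract (-2)·f_2 from -x - y - 2 → 2y
  leading term y: no divisor's leading term divides it; move 2y to the remainder.
  remainder y² + 2y ≠ 0; add g_3 = y² + 2y to the basis.

The other S-polynomials (S(f_1,g_3), S(f_2,g_3)) all reduce to 0 modulo the current basis, so we have a Gröbner basis.
Inter-reduce: drop elements whose leading term is divisible by another's, tail-reduce, and make monic.
Reduced Gröbner basis: {y² + 2y, x - 2y + 2}.

Buchberger on the second generating set:
h_1 = xy - y² - y, LT = xy.
h_2 = 2x + y - 1, LT = x.

S(h_1,h_2): lcm = xy. S = y² + 2y.
  leading term y²: no divisor's leading term divides it; move y² to the remainder.
  leading term y: no divisor's leading term divides it; move 2y to the remainder.
  remainder y² + 2y ≠ 0; add k_3 = y² + 2y to the basis.

The other S-polynomials (S(h_1,k_3), S(h_2,k_3)) all reduce to 0 modulo the current basis, so we have a Gröbner basis.
Inter-reduce: drop elements whose leading term is divisible by another's, tail-reduce, and make monic.
Reduced Gröbner basis: {y² + 2y, x - 2y + 2}.

These coincide, so the ideals are equal.
The choice of monomial ordering does not affect the verdict — as long as both bases are computed under the same ordering, their equality decides ideal equality.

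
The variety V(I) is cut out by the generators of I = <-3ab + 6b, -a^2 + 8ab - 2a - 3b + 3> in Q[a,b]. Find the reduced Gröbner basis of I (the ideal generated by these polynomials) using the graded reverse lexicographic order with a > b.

G = {a^2 + 2a - 13b - 3, ab - 2b, b^2 - 5/13b}

f_1 = -3ab + 6b, LT = ab.
f_2 = -a^2 + 8ab - 2a - 3b + 3, LT = a^2.

S(f_1,f_2): lcm = a^2b. S = 8ab^2 - 4ab - 3b^2 + 3b.
  reduce S modulo (f_1, f_2):
  remainder 13b^2 - 5b ≠ 0; add g_3 = 13b^2 - 5b to the basis.

The other S-polynomials (S(f_1,g_3), S(f_2,g_3)) all reduce to 0 modulo the current basis, so we have a Gröbner basis.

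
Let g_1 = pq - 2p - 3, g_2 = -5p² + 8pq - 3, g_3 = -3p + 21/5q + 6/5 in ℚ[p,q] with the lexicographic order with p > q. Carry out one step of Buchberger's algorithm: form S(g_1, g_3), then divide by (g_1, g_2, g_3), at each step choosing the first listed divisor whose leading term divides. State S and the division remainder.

S(g_1, g_3) = -2p + 7/5q² + ⅖q - 3; remainder on division = 7/5q² - 12/5q - 19/5.

lcm(LM(g_1), LM(g_3)) = pq.
S = (lcm/LT(g_1))·g_1 − (lcm/LT(g_3))·g_3 = -2p + 7/5q² + ⅖q - 3.
Reduce S modulo (g_1, g_2, g_3) in that order:
  leading term p: subtract (⅔)·g_3 from -2p + 7/5q² + ⅖q - 3 → 7/5q² - 12/5q - 19/5
  leading term q²: no divisor's leading term divides it; move 7/5q² to the remainder.
  leading term q: no divisor's leading term divides it; move -12/5q to the remainder.
  leading term 1: no divisor's leading term divides it; move -19/5 to the remainder.
The remainder 7/5q² - 12/5q - 19/5 is nonzero, so it would be added as the next basis element.
An S-polynomial is built so that the two leading terms cancel; whether anything survives reduction is exactly the Gröbner-basis criterion.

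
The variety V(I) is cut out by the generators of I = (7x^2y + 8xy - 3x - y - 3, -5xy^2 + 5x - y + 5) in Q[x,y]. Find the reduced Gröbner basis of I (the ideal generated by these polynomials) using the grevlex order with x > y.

G = {xy^2 - x + 1/5y - 1, y^3 - 7xy + 23/5y^2 + 7/5x - 247/25y + 7/5, x^2 - 22/35xy - 1/7y^2 + 15/7x - 23/35y + 8/7}

f_1 = 7x^2y + 8xy - 3x - y - 3, LT = x^2y.
f_2 = -5xy^2 + 5x - y + 5, LT = xy^2.

S(f_1,f_2): lcm = x^2y^2. S = 8/7xy^2 + x^2 - 22/35xy - 1/7y^2 + x - 3/7y.
  leading term xy^2: subtract (-8/35)·f_2 from 8/7xy^2 + x^2 - 22/35xy - 1/7y^2 + x - 3/7y → x^2 - 22/35xy - 1/7y^2 + 15/7x - 23/35y + 8/7
  leading term x^2: no divisor's leading term divides it; move x^2 to the remainder.
  leading term xy: no divisor's leading term divides it; move -22/35xy to the remainder.
  leading term y^2: no divisor's leading term divides it; move -1/7y^2 to the remainder.
  leading term x: no divisor's leading term divides it; move 15/7x to the remainder.
  leading term y: no divisor's leading term divides it; move -23/35y to the remainder.
  leading term 1: no divisor's leading term divides it; move 8/7 to the remainder.
  remainder x^2 - 22/35xy - 1/7y^2 + 15/7x - 23/35y + 8/7 ≠ 0; add g_3 = x^2 - 22/35xy - 1/7y^2 + 15/7x - 23/35y + 8/7 to the basis.

S(f_1,g_3): lcm = x^2y. S = 22/35xy^2 + 1/7y^3 - xy + 23/35y^2 - 3/7x - 9/7y - 3/7.
  leading term xy^2: subtract (-22/175)·f_2 from 22/35xy^2 + 1/7y^3 - xy + 23/35y^2 - 3/7x - 9/7y - 3/7 → 1/7y^3 - xy + 23/35y^2 + 1/5x - 247/175y + 1/5
  leading term y^3: no divisor's leading term divides it; move 1/7y^3 to the remainder.
  leading term xy: no divisor's leading term divides it; move -xy to the remainder.
  leading term y^2: no divisor's leading term divides it; move 23/35y^2 to the remainder.
  leading term x: no divisor's leading term divides it; move 1/5x to the remainder.
  leading term y: no divisor's leading term divides it; move -247/175y to the remainder.
  leading term 1: no divisor's leading term divides it; move 1/5 to the remainder.
  remainder 1/7y^3 - xy + 23/35y^2 + 1/5x - 247/175y + 1/5 ≠ 0; add g_4 = 1/7y^3 - xy + 23/35y^2 + 1/5x - 247/175y + 1/5 to the basis.

S(f_2,g_3): lcm = x^2y^2. S = 22/35xy^3 + 1/7y^4 - 15/7xy^2 + 23/35y^3 - x^2 + 1/5xy - 8/7y^2 - x.
  leading term xy^3: subtract (-22/175y)·f_2 from 22/35xy^3 + 1/7y^4 - 15/7xy^2 + 23/35y^3 - x^2 + 1/5xy - 8/7y^2 - x → 1/7y^4 - 15/7xy^2 + 23/35y^3 - x^2 + 29/35xy - 222/175y^2 - x + 22/35y
  leading term y^4: subtract (y)·g_4 from 1/7y^4 - 15/7xy^2 + 23/35y^3 - x^2 + 29/35xy - 222/175y^2 - x + 22/35y → -8/7xy^2 - x^2 + 22/35xy + 1/7y^2 - x + 3/7y
  leading term xy^2: subtract (8/35)·f_2 from -8/7xy^2 - x^2 + 22/35xy + 1/7y^2 - x + 3/7y → -x^2 + 22/35xy + 1/7y^2 - 15/7x + 23/35y - 8/7
  leading term x^2: subtract (-1)·g_3 from -x^2 + 22/35xy + 1/7y^2 - 15/7x + 23/35y - 8/7 → 0
  remainder 0.

S(f_1,g_4): lcm = x^2y^3. S = 7x^3y - 23/5x^2y^2 + 8/7xy^3 - 7/5x^3 + 247/25x^2y - 3/7xy^2 - 1/7y^3 - 7/5x^2 - 3/7y^2.
  leading term x^3y: subtract (x)·f_1 from 7x^3y - 23/5x^2y^2 + 8/7xy^3 - 7/5x^3 + 247/25x^2y - 3/7xy^2 - 1/7y^3 - 7/5x^2 - 3/7y^2 → -23/5x^2y^2 + 8/7xy^3 - 7/5x^3 + 47/25x^2y - 3/7xy^2 - 1/7y^3 + 8/5x^2 + xy - 3/7y^2 + 3x
  leading term x^2y^2: subtract (-23/35y)·f_1 from -23/5x^2y^2 + 8/7xy^3 - 7/5x^3 + 47/25x^2y - 3/7xy^2 - 1/7y^3 + 8/5x^2 + xy - 3/7y^2 + 3x → 8/7xy^3 - 7/5x^3 + 47/25x^2y + 169/35xy^2 - 1/7y^3 + 8/5x^2 - 34/35xy - 38/35y^2 + 3x - 69/35y
  leading term xy^3: subtract (-8/35y)·f_2 from 8/7xy^3 - 7/5x^3 + 47/25x^2y + 169/35xy^2 - 1/7y^3 + 8/5x^2 - 34/35xy - 38/35y^2 + 3x - 69/35y → -7/5x^3 + 47/25x^2y + 169/35xy^2 - 1/7y^3 + 8/5x^2 + 6/35xy - 46/35y^2 + 3x - 29/35y
  leading term x^3: subtract (-7/5x)·g_3 from -7/5x^3 + 47/25x^2y + 169/35xy^2 - 1/7y^3 + 8/5x^2 + 6/35xy - 46/35y^2 + 3x - 29/35y → x^2y + 162/35xy^2 - 1/7y^3 + 23/5x^2 - 131/175xy - 46/35y^2 + 23/5x - 29/35y
  leading term x^2y: subtract (1/7)·f_1 from x^2y + 162/35xy^2 - 1/7y^3 + 23/5x^2 - 131/175xy - 46/35y^2 + 23/5x - 29/35y → 162/35xy^2 - 1/7y^3 + 23/5x^2 - 331/175xy - 46/35y^2 + 176/35x - 24/35y + 3/7
  leading term xy^2: subtract (-162/175)·f_2 from 162/35xy^2 - 1/7y^3 + 23/5x^2 - 331/175xy - 46/35y^2 + 176/35x - 24/35y + 3/7 → -1/7y^3 + 23/5x^2 - 331/175xy - 46/35y^2 + 338/35x - 282/175y + 177/35
  leading term y^3: subtract (-1)·g_4 from -1/7y^3 + 23/5x^2 - 331/175xy - 46/35y^2 + 338/35x - 282/175y + 177/35 → 23/5x^2 - 506/175xy - 23/35y^2 + 69/7x - 529/175y + 184/35
  leading term x^2: subtract (23/5)·g_3 from 23/5x^2 - 506/175xy - 23/35y^2 + 69/7x - 529/175y + 184/35 → 0
  remainder 0.

S(f_2,g_4): lcm = xy^3. S = 7x^2y - 23/5xy^2 - 7/5x^2 + 222/25xy + 1/5y^2 - 7/5x - y.
  leading term x^2y: subtract (1)·f_1 from 7x^2y - 23/5xy^2 - 7/5x^2 + 222/25xy + 1/5y^2 - 7/5x - y → -23/5xy^2 - 7/5x^2 + 22/25xy + 1/5y^2 + 8/5x + 3
  leading term xy^2: subtract (23/25)·f_2 from -23/5xy^2 - 7/5x^2 + 22/25xy + 1/5y^2 + 8/5x + 3 → -7/5x^2 + 22/25xy + 1/5y^2 - 3x + 23/25y - 8/5
  leading term x^2: subtract (-7/5)·g_3 from -7/5x^2 + 22/25xy + 1/5y^2 - 3x + 23/25y - 8/5 → 0
  remainder 0.

S(g_3,g_4): leading monomials are coprime, so the S-polynomial reduces to 0 (Buchberger's first criterion).
Every S-polynomial of the final basis reduces to 0, so we have a Gröbner basis.
Inter-reduce: drop elements whose leading term is divisible by another's, tail-reduce, and make monic.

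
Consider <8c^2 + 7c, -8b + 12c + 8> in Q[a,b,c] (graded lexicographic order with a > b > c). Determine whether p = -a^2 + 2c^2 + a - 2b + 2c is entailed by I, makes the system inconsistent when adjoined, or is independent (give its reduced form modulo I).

First compute the reduced Gröbner basis of I by Buchberger's algorithm.
f_1 = 8c^2 + 7c, LT = c^2.
f_2 = -8b + 12c + 8, LT = b.

The S-polynomials (S(f_1,f_2)) all reduce to 0 modulo the current basis, so we have a Gröbner basis.
Inter-reduce: drop elements whose leading term is divisible by another's, tail-reduce, and make monic.
Reduced Gröbner basis: {c^2 + 7/8c, b - 3/2c - 1}.
Label its elements g_1 = c^2 + 7/8c, g_2 = b - 3/2c - 1.

Reduce p = -a^2 + 2c^2 + a - 2b + 2c modulo G:
  leading term a^2: no divisor's leading term divides it; move -a^2 to the remainder.
  leading term c^2: subtract (2)·g_1 from 2c^2 + a - 2b + 2c → a - 2b + 1/4c
  leading term a: no divisor's leading term divides it; move a to the remainder.
  leading term b: subtract (-2)·g_2 from -2b + 1/4c → -11/4c - 2
  leading term c: no divisor's leading term divides it; move -11/4c to the remainder.
  leading term 1: no divisor's leading term divides it; move -2 to the remainder.
  normal form = -a^2 + a - 11/4c - 2.
The normal form is nonzero, so p ∉ I. Since p minus its normal form lies in I, I + (p) = I + (r) where r = -a^2 + a - 11/4c - 2; decide whether this ideal is the whole ring.
Run Buchberger on G together with r (pairs among the g_i already reduce to 0 since G is a Gröbner basis):
g_1 = c^2 + 7/8c, LT = c^2.
g_2 = b - 3/2c - 1, LT = b.
r = -a^2 + a - 11/4c - 2, LT = a^2.

The S-polynomials (S(g_1,g_2), S(g_1,r), S(g_2,r)) all reduce to 0 modulo the current basis, so we have a Gröbner basis.
Inter-reduce: drop elements whose leading term is divisible by another's, tail-reduce, and make monic.
Reduced Gröbner basis: {a^2 - a + 11/4c + 2, c^2 + 7/8c, b - 3/2c - 1}.
The reduced Gröbner basis of I + (p) is {a^2 - a + 11/4c + 2, c^2 + 7/8c, b - 3/2c - 1} ≠ {1}, a proper ideal, so the enlarged system stays consistent: p is independent of I, with normal form -a^2 + a - 11/4c - 2.

The remainder on division by a Gröbner basis is unique — it is the normal form.

-a^2 + 2c^2 + a - 2b + 2c is independent of I; its normal form modulo I is -a^2 + a - 11/4c - 2.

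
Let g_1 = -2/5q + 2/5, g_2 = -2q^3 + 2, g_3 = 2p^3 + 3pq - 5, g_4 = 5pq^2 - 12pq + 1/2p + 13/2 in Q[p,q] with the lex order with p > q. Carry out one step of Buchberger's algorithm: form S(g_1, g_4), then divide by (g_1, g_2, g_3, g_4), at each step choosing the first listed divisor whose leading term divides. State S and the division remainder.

S(g_1, g_4) = 7/5pq - 1/10p - 13/10; remainder on division = 13/10p - 13/10.

lcm(LM(g_1), LM(g_4)) = pq^2.
S = (lcm/LT(g_1))·g_1 − (lcm/LT(g_4))·g_4 = 7/5pq - 1/10p - 13/10.
Reduce S modulo (g_1, g_2, g_3, g_4) in that order:
  leading term pq: subtract (-7/2p)·g_1 from 7/5pq - 1/10p - 13/10 → 13/10p - 13/10
  leading term p: no divisor's leading term divides it; move 13/10p to the remainder.
  leading term 1: no divisor's leading term divides it; move -13/10 to the remainder.
The remainder 13/10p - 13/10 is nonzero, so it would be added as the next basis element.
An S-polynomial is built so that the two leading terms cancel; whether anything survives reduction is exactly the Gröbner-basis criterion.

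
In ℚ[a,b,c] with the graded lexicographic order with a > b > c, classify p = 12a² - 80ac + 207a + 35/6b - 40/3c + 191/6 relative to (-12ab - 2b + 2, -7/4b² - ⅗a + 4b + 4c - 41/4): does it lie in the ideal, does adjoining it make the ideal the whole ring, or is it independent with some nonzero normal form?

Adjoining 12a² - 80ac + 207a + 35/6b - 40/3c + 191/6 makes the ideal the whole ring: the system is inconsistent.

First compute the reduced Gröbner basis of I by Buchberger's algorithm.
f_1 = -12ab - 2b + 2, LT = ab.
f_2 = -7/4b² - ⅗a + 4b + 4c - 41/4, LT = b².

S(f_1,f_2): lcm = ab². S = -12/35a² + 16/7ab + 16/7ac + ⅙b² - 41/7a - ⅙b.
  reduce S modulo (f_1, f_2):
  remainder -12/35a² + 16/7ac - 207/35a - ⅙b + 8/21c - 25/42 ≠ 0; add h_3 = -12/35a² + 16/7ac - 207/35a - ⅙b + 8/21c - 25/42 to the basis.

The other S-polynomials (S(f_1,h_3), S(f_2,h_3)) all reduce to 0 modulo the current basis, so we have a Gröbner basis.
Inter-reduce: drop elements whose leading term is divisible by another's, tail-reduce, and make monic.
Reduced Gröbner basis: {a² - 20/3ac + 69/4a + 35/72b - 10/9c + 125/72, ab + ⅙b - ⅙, b² + 12/35a - 16/7b - 16/7c + 41/7}.
Label its elements g_1 = a² - 20/3ac + 69/4a + 35/72b - 10/9c + 125/72, g_2 = ab + ⅙b - ⅙, g_3 = b² + 12/35a - 16/7b - 16/7c + 41/7.

Reduce p = 12a² - 80ac + 207a + 35/6b - 40/3c + 191/6 modulo G:
  leading term a²: subtract (12)·g_1 from 12a² - 80ac + 207a + 35/6b - 40/3c + 191/6 → 11
  leading term 1: no divisor's leading term divides it; move 11 to the remainder.
  normal form = 11.
The normal form is nonzero, so p ∉ I. Since p minus its normal form lies in I, I + (p) = I + (r) where r = 11; decide whether this ideal is the whole ring.
Here r = 11 is a nonzero constant, hence a unit: 1 ∈ I + (p), the Gröbner basis of I + (p) is {1}, and the enlarged system has no common solution — adjoining p is inconsistent.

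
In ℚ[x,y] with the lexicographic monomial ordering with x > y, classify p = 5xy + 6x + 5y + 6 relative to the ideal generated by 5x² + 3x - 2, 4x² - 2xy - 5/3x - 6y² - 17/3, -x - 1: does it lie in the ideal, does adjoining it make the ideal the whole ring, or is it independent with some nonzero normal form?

5xy + 6x + 5y + 6 lies in I (it reduces to 0).

First compute the reduced Gröbner basis of I by Buchberger's algorithm.
f_1 = 5x² + 3x - 2, LT = x².
f_2 = 4x² - 2xy - 5/3x - 6y² - 17/3, LT = x².
f_3 = -x - 1, LT = x.

S(f_1,f_2): lcm = x². S = ½xy + 61/60x + 3/2y² + 61/60.
  leading term xy: subtract (-½y)·f_3 from ½xy + 61/60x + 3/2y² + 61/60 → 61/60x + 3/2y² - ½y + 61/60
  leading term x: subtract (-61/60)·f_3 from 61/60x + 3/2y² - ½y + 61/60 → 3/2y² - ½y
  leading term y²: no divisor's leading term divides it; move 3/2y² to the remainder.
  leading term y: no divisor's leading term divides it; move -½y to the remainder.
  remainder 3/2y² - ½y ≠ 0; add h_4 = 3/2y² - ½y to the basis.

The other S-polynomials (S(f_1,f_3), S(f_2,f_3), S(f_1,h_4), S(f_2,h_4), S(f_3,h_4)) all reduce to 0 modulo the current basis, so we have a Gröbner basis.
Inter-reduce: drop elements whose leading term is divisible by another's, tail-reduce, and make monic.
Reduced Gröbner basis: {x + 1, y² - ⅓y}.
Label its elements g_1 = x + 1, g_2 = y² - ⅓y.

Reduce p = 5xy + 6x + 5y + 6 modulo G:
  leading term xy: subtract (5y)·g_1 from 5xy + 6x + 5y + 6 → 6x + 6
  leading term x: subtract (6)·g_1 from 6x + 6 → 0
  normal form = 0.
Since the normal form is 0, p ∈ I.

Ideal membership is decidable via reduction modulo a Gröbner basis.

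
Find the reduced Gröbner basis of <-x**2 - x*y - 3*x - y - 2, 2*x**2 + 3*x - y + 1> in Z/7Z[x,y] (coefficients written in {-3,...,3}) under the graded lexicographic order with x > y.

G = {x**2 - 2*x + 3*y - 3, x*y - 2*x - 2*y - 2, y**2 + 2*x - 3*y + 2}

f_1 = -x**2 - x*y - 3*x - y - 2, LT = x**2.
f_2 = 2*x**2 + 3*x - y + 1, LT = x**2.

S(f_1,f_2): lcm = x**2. S = x*y - 2*x - 2*y - 2.
  leading term x*y: no divisor's leading term divides it; move x*y to the remainder.
  leading term x: no divisor's leading term divides it; move -2*x to the remainder.
  leading term y: no divisor's leading term divides it; move -2*y to the remainder.
  leading term 1: no divisor's leading term divides it; move -2 to the remainder.
  remainder x*y - 2*x - 2*y - 2 ≠ 0; add g_3 = x*y - 2*x - 2*y - 2 to the basis.

S(f_1,g_3): lcm = x**2*y. S = x*y**2 + 2*x**2 - 2*x*y + y**2 + 2*x + 2*y.
  leading term x*y**2: subtract (y)·g_3 from x*y**2 + 2*x**2 - 2*x*y + y**2 + 2*x + 2*y → 2*x**2 + 3*y**2 + 2*x - 3*y
  leading term x**2: subtract (-2)·f_1 from 2*x**2 + 3*y**2 + 2*x - 3*y → -2*x*y + 3*y**2 + 3*x + 2*y + 3
  leading term x*y: subtract (-2)·g_3 from -2*x*y + 3*y**2 + 3*x + 2*y + 3 → 3*y**2 - x - 2*y - 1
  leading term y**2: no divisor's leading term divides it; move 3*y**2 to the remainder.
  leading term x: no divisor's leading term divides it; move -x to the remainder.
  leading term y: no divisor's leading term divides it; move -2*y to the remainder.
  leading term 1: no divisor's leading term divides it; move -1 to the remainder.
  remainder 3*y**2 - x - 2*y - 1 ≠ 0; add g_4 = 3*y**2 - x - 2*y - 1 to the basis.

S(f_2,g_3): lcm = x**2*y. S = 2*x**2 + 3*y**2 + 2*x - 3*y.
  leading term x**2: subtract (-2)·f_1 from 2*x**2 + 3*y**2 + 2*x - 3*y → -2*x*y + 3*y**2 + 3*x + 2*y + 3
  leading term x*y: subtract (-2)·g_3 from -2*x*y + 3*y**2 + 3*x + 2*y + 3 → 3*y**2 - x - 2*y - 1
  leading term y**2: subtract (1)·g_4 from 3*y**2 - x - 2*y - 1 → 0
  remainder 0.

S(f_1,g_4): leading monomials are coprime, so the S-polynomial reduces to 0 (Buchberger's first criterion).
S(f_2,g_4): leading monomials are coprime, so the S-polynomial reduces to 0 (Buchberger's first criterion).
S(g_3,g_4): lcm = x*y**2. S = -2*x**2 + x*y - 2*y**2 - 2*x - 2*y.
  leading term x**2: subtract (2)·f_1 from -2*x**2 + x*y - 2*y**2 - 2*x - 2*y → 3*x*y - 2*y**2 - 3*x - 3
  leading term x*y: subtract (3)·g_3 from 3*x*y - 2*y**2 - 3*x - 3 → -2*y**2 + 3*x - y + 3
  leading term y**2: subtract (-3)·g_4 from -2*y**2 + 3*x - y + 3 → 0
  remainder 0.

Every S-polynomial of the final basis reduces to 0, so we have a Gröbner basis.
Inter-reduce: drop elements whose leading term is divisible by another's, tail-reduce, and make monic.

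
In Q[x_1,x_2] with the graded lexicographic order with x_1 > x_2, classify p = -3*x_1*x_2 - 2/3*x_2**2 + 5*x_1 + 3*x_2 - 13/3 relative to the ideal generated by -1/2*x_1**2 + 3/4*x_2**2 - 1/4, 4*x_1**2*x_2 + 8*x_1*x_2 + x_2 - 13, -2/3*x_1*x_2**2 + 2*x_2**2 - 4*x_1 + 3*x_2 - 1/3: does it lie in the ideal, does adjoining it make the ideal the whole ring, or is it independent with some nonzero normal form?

-3*x_1*x_2 - 2/3*x_2**2 + 5*x_1 + 3*x_2 - 13/3 lies in I (it reduces to 0).

First compute the reduced Gröbner basis of I by Buchberger's algorithm.
f_1 = -1/2*x_1**2 + 3/4*x_2**2 - 1/4, LT = x_1**2.
f_2 = 4*x_1**2*x_2 + 8*x_1*x_2 + x_2 - 13, LT = x_1**2*x_2.
f_3 = -2/3*x_1*x_2**2 + 2*x_2**2 - 4*x_1 + 3*x_2 - 1/3, LT = x_1*x_2**2.

S(f_1,f_2): lcm = x_1**2*x_2. S = -3/2*x_2**3 - 2*x_1*x_2 + 1/4*x_2 + 13/4.
  reduce S modulo (f_1, f_2, f_3):
  remainder -3/2*x_2**3 - 2*x_1*x_2 + 1/4*x_2 + 13/4 ≠ 0; add h_4 = -3/2*x_2**3 - 2*x_1*x_2 + 1/4*x_2 + 13/4 to the basis.

S(f_1,f_3): lcm = x_1**2*x_2**2. S = -3/2*x_2**4 + 3*x_1*x_2**2 - 6*x_1**2 + 9/2*x_1*x_2 + 1/2*x_2**2 - 1/2*x_1.
  reduce S modulo (f_1, f_2, f_3, h_4):
  remainder 9/2*x_1*x_2 + 25/4*x_2**2 - 61/2*x_1 + 77/4*x_2 + 1/2 ≠ 0; add h_5 = 9/2*x_1*x_2 + 25/4*x_2**2 - 61/2*x_1 + 77/4*x_2 + 1/2 to the basis.

S(f_3,h_4): lcm = x_1*x_2**3. S = -4/3*x_1**2*x_2 - 3*x_2**3 + 37/6*x_1*x_2 - 9/2*x_2**2 + 13/6*x_1 + 1/2*x_2.
  reduce S modulo (f_1, f_2, f_3, h_4, h_5):
  remainder -2411/108*x_2**2 + 2407/27*x_1 - 5893/108*x_2 - 331/27 ≠ 0; add h_6 = -2411/108*x_2**2 + 2407/27*x_1 - 5893/108*x_2 - 331/27 to the basis.

S(f_1,h_5): lcm = x_1**2*x_2. S = -25/18*x_1*x_2**2 - 3/2*x_2**3 + 61/9*x_1**2 - 77/18*x_1*x_2 - 1/9*x_1 + 1/2*x_2.
  reduce S modulo (f_1, f_2, f_3, h_4, h_5, h_6):
  remainder 1274923/43398*x_1 - 809543/43398*x_2 - 232690/21699 ≠ 0; add h_7 = 1274923/43398*x_1 - 809543/43398*x_2 - 232690/21699 to the basis.

S(f_3,h_5): lcm = x_1*x_2**2. S = -25/18*x_2**3 + 61/9*x_1*x_2 - 131/18*x_2**2 + 6*x_1 - 83/18*x_2 + 1/2.
  reduce S modulo (f_1, f_2, f_3, h_4, h_5, h_6, h_7):
  remainder -353995055/137691684*x_2 + 353995055/137691684 ≠ 0; add h_8 = -353995055/137691684*x_2 + 353995055/137691684 to the basis.

The other S-polynomials (S(f_2,f_3), S(f_1,h_4), S(f_2,h_4), S(f_2,h_5), S(h_4,h_5), S(f_1,h_6), S(f_2,h_6), S(f_3,h_6), S(h_4,h_6), S(h_5,h_6), S(f_1,h_7), S(f_2,h_7), S(f_3,h_7), S(h_4,h_7), S(h_5,h_7), S(h_6,h_7), S(f_1,h_8), S(f_2,h_8), S(f_3,h_8), S(h_4,h_8), S(h_5,h_8), S(h_6,h_8), S(h_7,h_8)) all reduce to 0 modulo the current basis, so we have a Gröbner basis.
Inter-reduce: drop elements whose leading term is divisible by another's, tail-reduce, and make monic.
Reduced Gröbner basis: {x_1 - 1, x_2 - 1}.
Label its elements g_1 = x_1 - 1, g_2 = x_2 - 1.

Reduce p = -3*x_1*x_2 - 2/3*x_2**2 + 5*x_1 + 3*x_2 - 13/3 modulo G:
  leading term x_1*x_2: subtract (-3*x_2)·g_1 from -3*x_1*x_2 - 2/3*x_2**2 + 5*x_1 + 3*x_2 - 13/3 → -2/3*x_2**2 + 5*x_1 - 13/3
  leading term x_2**2: subtract (-2/3*x_2)·g_2 from -2/3*x_2**2 + 5*x_1 - 13/3 → 5*x_1 - 2/3*x_2 - 13/3
  leading term x_1: subtract (5)·g_1 from 5*x_1 - 2/3*x_2 - 13/3 → -2/3*x_2 + 2/3
  leading term x_2: subtract (-2/3)·g_2 from -2/3*x_2 + 2/3 → 0
  normal form = 0.
Since the normal form is 0, p ∈ I.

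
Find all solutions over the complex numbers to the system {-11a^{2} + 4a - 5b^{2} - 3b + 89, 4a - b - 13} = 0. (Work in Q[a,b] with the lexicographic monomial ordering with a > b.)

Compute a lex Gröbner basis by Buchberger's algorithm.
f_1 = -11a^{2} + 4a - 5b^{2} - 3b + 89, LT = a^{2}.
f_2 = 4a - b - 13, LT = a.

S(f_1,f_2): lcm = a^{2}. S = \tfrac{1}{4}ab + \tfrac{127}{44}a + \tfrac{5}{11}b^{2} + \tfrac{3}{11}b - \tfrac{89}{11}.
  reduce S modulo (f_1, f_2):
  remainder \tfrac{91}{176}b^{2} + \tfrac{159}{88}b + \tfrac{227}{176} ≠ 0; add h_3 = \tfrac{91}{176}b^{2} + \tfrac{159}{88}b + \tfrac{227}{176} to the basis.

The other S-polynomials (S(f_1,h_3), S(f_2,h_3)) all reduce to 0 modulo the current basis, so we have a Gröbner basis.
Inter-reduce: drop elements whose leading term is divisible by another's, tail-reduce, and make monic.
Reduced Gröbner basis: {a - \tfrac{1}{4}b - \tfrac{13}{4}, b^{2} + \tfrac{318}{91}b + \tfrac{227}{91}}.

Elimination: the polynomial b^{2} + \tfrac{318}{91}b + \tfrac{227}{91} lies in the elimination ideal for b, so b ∈ {-227/91, -1}. For each such b, the remaining basis elements (now univariate) give the rest of the solution.
  b = -227/91: the earlier basis element becomes a - \tfrac{239}{91} = 0, giving a = 239/91 — point (239/91, -227/91).
  b = -1: the earlier basis element becomes a - 3 = 0, giving a = 3 — point (3, -1).

{(239/91, -227/91), (3, -1)}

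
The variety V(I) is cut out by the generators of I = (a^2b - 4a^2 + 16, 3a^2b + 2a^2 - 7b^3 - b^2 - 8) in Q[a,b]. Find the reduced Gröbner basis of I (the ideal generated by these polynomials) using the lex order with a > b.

f_1 = a^2b - 4a^2 + 16, LT = a^2b.
f_2 = 3a^2b + 2a^2 - 7b^3 - b^2 - 8, LT = a^2b.

S(f_1,f_2): lcm = a^2b. S = -14/3a^2 + 7/3b^3 + 1/3b^2 + 56/3.
  leading term a^2: no divisor's leading term divides it; move -14/3a^2 to the remainder.
  leading term b^3: no divisor's leading term divides it; move 7/3b^3 to the remainder.
  leading term b^2: no divisor's leading term divides it; move 1/3b^2 to the remainder.
  leading term 1: no divisor's leading term divides it; move 56/3 to the remainder.
  remainder -14/3a^2 + 7/3b^3 + 1/3b^2 + 56/3 ≠ 0; add g_3 = -14/3a^2 + 7/3b^3 + 1/3b^2 + 56/3 to the basis.

S(f_1,g_3): lcm = a^2b. S = -4a^2 + 1/2b^4 + 1/14b^3 + 4b + 16.
  leading term a^2: subtract (6/7)·g_3 from -4a^2 + 1/2b^4 + 1/14b^3 + 4b + 16 → 1/2b^4 - 27/14b^3 - 2/7b^2 + 4b
  leading term b^4: no divisor's leading term divides it; move 1/2b^4 to the remainder.
  leading term b^3: no divisor's leading term divides it; move -27/14b^3 to the remainder.
  leading term b^2: no divisor's leading term divides it; move -2/7b^2 to the remainder.
  leading term b: no divisor's leading term divides it; move 4b to the remainder.
  remainder 1/2b^4 - 27/14b^3 - 2/7b^2 + 4b ≠ 0; add g_4 = 1/2b^4 - 27/14b^3 - 2/7b^2 + 4b to the basis.

The other S-polynomials (S(f_2,g_3), S(f_1,g_4), S(f_2,g_4), S(g_3,g_4)) all reduce to 0 modulo the current basis, so we have a Gröbner basis.
Inter-reduce: drop elements whose leading term is divisible by another's, tail-reduce, and make monic.

G = {a^2 - 1/2b^3 - 1/14b^2 - 4, b^4 - 27/7b^3 - 4/7b^2 + 8b}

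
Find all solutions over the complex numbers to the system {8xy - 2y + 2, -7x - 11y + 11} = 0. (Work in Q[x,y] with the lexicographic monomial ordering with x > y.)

Compute a lex Gröbner basis by Buchberger's algorithm.
f_1 = 8xy - 2y + 2, LT = xy.
f_2 = -7x - 11y + 11, LT = x.

S(f_1,f_2): lcm = xy. S = -11/7y^2 + 37/28y + 1/4.
  leading term y^2: no divisor's leading term divides it; move -11/7y^2 to the remainder.
  leading term y: no divisor's leading term divides it; move 37/28y to the remainder.
  leading term 1: no divisor's leading term divides it; move 1/4 to the remainder.
  remainder -11/7y^2 + 37/28y + 1/4 ≠ 0; add h_3 = -11/7y^2 + 37/28y + 1/4 to the basis.

The other S-polynomials (S(f_1,h_3), S(f_2,h_3)) all reduce to 0 modulo the current basis, so we have a Gröbner basis.
Inter-reduce: drop elements whose leading term is divisible by another's, tail-reduce, and make monic.
Reduced Gröbner basis: {x + 11/7y - 11/7, y^2 - 37/44y - 7/44}.

Since the basis is lex-ordered, y^2 - 37/44y - 7/44 is univariate in y. Its roots are {-7/44, 1}. Back-substituting each root into the other basis elements fixes the other coordinates.
  y = -7/44: the earlier basis element becomes x - 51/28 = 0, giving x = 51/28 — point (51/28, -7/44).
  y = 1: the earlier basis element becomes x = 0, giving x = 0 — point (0, 1).
Each listed point satisfies every original equation (direct substitution).

{(51/28, -7/44), (0, 1)}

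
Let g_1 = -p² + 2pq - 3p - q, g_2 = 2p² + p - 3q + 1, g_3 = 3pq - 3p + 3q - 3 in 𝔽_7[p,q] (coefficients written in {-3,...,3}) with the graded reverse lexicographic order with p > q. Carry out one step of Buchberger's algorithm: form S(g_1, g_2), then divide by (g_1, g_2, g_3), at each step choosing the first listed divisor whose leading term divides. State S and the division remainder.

lcm(LM(g_1), LM(g_2)) = p².
S = (lcm/LT(g_1))·g_1 − (lcm/LT(g_2))·g_2 = -2pq - p - q + 3.
Reduce S modulo (g_1, g_2, g_3) in that order:
  leading term pq: subtract (-3)·g_3 from -2pq - p - q + 3 → -3p + q + 1
  leading term p: no divisor's leading term divides it; move -3p to the remainder.
  leading term q: no divisor's leading term divides it; move q to the remainder.
  leading term 1: no divisor's leading term divides it; move 1 to the remainder.
The remainder -3p + q + 1 is nonzero, so it would be added as the next basis element.

S(g_1, g_2) = -2pq - p - q + 3; remainder on division = -3p + q + 1.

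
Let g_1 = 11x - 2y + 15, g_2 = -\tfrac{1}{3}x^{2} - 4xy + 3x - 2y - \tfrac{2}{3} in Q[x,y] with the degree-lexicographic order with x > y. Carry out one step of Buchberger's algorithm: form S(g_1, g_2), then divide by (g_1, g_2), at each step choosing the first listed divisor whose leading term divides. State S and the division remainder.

lcm(LM(g_1), LM(g_2)) = x^{2}.
S = (lcm/LT(g_1))·g_1 − (lcm/LT(g_2))·g_2 = -\tfrac{134}{11}xy + \tfrac{114}{11}x - 6y - 2.
Reduce S modulo (g_1, g_2) in that order:
  leading term xy: subtract (-\tfrac{134}{121}y)·g_1 from -\tfrac{134}{11}xy + \tfrac{114}{11}x - 6y - 2 → -\tfrac{268}{121}y^{2} + \tfrac{114}{11}x + \tfrac{1284}{121}y - 2
  leading term y^{2}: no divisor's leading term divides it; move -\tfrac{268}{121}y^{2} to the remainder.
  leading term x: subtract (\tfrac{114}{121})·g_1 from \tfrac{114}{11}x + \tfrac{1284}{121}y - 2 → \tfrac{1512}{121}y - \tfrac{1952}{121}
  leading term y: no divisor's leading term divides it; move \tfrac{1512}{121}y to the remainder.
  leading term 1: no divisor's leading term divides it; move -\tfrac{1952}{121} to the remainder.
The remainder -\tfrac{268}{121}y^{2} + \tfrac{1512}{121}y - \tfrac{1952}{121} is nonzero, so it would be added as the next basis element.

S(g_1, g_2) = -\tfrac{134}{11}xy + \tfrac{114}{11}x - 6y - 2; remainder on division = -\tfrac{268}{121}y^{2} + \tfrac{1512}{121}y - \tfrac{1952}{121}.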